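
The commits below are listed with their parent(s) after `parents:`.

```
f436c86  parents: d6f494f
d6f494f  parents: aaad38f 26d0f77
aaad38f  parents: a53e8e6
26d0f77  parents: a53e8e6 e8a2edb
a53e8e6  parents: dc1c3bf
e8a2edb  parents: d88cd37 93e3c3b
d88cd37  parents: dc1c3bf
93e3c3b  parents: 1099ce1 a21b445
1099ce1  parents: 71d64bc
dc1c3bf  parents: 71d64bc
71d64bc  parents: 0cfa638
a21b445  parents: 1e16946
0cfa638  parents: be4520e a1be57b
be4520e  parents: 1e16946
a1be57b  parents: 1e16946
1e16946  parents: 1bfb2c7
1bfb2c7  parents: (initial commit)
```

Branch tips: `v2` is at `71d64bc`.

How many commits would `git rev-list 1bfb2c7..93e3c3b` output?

8

Reachable from 93e3c3b: {0cfa638, 1099ce1, 1bfb2c7, 1e16946, 71d64bc, 93e3c3b, a1be57b, a21b445, be4520e}.
Reachable from 1bfb2c7: {1bfb2c7}.
In 93e3c3b's history but not 1bfb2c7's: {0cfa638, 1099ce1, 1e16946, 71d64bc, 93e3c3b, a1be57b, a21b445, be4520e} — 8 commits.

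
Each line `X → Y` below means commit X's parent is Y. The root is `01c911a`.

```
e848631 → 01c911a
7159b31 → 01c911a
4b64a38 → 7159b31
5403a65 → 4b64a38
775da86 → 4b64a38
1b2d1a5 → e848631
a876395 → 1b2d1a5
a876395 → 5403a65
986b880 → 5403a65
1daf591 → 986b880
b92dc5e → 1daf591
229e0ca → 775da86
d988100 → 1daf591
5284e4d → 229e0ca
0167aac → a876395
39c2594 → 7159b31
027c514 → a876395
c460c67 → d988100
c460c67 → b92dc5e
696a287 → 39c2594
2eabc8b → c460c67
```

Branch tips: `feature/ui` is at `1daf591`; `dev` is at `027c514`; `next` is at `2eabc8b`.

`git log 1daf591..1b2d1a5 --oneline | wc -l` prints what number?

2

Reachable from 1b2d1a5: {01c911a, 1b2d1a5, e848631}.
Reachable from 1daf591: {01c911a, 1daf591, 4b64a38, 5403a65, 7159b31, 986b880}.
In 1b2d1a5's history but not 1daf591's: {1b2d1a5, e848631} — 2 commits.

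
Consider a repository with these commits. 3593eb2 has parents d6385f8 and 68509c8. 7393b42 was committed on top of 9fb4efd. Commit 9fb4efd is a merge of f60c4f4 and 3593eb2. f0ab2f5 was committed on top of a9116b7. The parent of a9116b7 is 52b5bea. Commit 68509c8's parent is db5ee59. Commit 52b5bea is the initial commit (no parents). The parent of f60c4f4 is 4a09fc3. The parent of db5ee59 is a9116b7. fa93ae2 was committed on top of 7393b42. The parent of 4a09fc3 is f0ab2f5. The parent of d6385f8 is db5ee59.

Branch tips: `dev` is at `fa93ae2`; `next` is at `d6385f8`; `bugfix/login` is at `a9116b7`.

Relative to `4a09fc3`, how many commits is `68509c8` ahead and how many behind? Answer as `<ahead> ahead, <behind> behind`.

2 ahead, 2 behind

Reachable from 68509c8: {52b5bea, 68509c8, a9116b7, db5ee59}.
Reachable from 4a09fc3: {4a09fc3, 52b5bea, a9116b7, f0ab2f5}.
Only in 68509c8's history (ahead): {68509c8, db5ee59} — 2.
Only in 4a09fc3's history (behind): {4a09fc3, f0ab2f5} — 2.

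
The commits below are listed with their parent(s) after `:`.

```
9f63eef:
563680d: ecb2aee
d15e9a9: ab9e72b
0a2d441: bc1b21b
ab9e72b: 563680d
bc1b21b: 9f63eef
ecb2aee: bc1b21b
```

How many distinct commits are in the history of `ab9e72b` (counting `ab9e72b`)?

Walking parent pointers from ab9e72b: reachable set = {563680d, 9f63eef, ab9e72b, bc1b21b, ecb2aee}.
That is 5 commits.

5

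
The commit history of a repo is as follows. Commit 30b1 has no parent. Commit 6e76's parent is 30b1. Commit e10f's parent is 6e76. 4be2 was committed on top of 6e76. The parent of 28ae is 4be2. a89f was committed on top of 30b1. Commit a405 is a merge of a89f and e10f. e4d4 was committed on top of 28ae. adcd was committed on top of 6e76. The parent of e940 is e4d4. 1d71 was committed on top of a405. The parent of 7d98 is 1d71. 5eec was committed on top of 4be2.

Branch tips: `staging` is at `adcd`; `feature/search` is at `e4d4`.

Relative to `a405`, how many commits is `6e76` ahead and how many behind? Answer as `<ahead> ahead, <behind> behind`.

Reachable from 6e76: {30b1, 6e76}.
Reachable from a405: {30b1, 6e76, a405, a89f, e10f}.
Only in 6e76's history (ahead): {} — 0.
Only in a405's history (behind): {a405, a89f, e10f} — 3.

0 ahead, 3 behind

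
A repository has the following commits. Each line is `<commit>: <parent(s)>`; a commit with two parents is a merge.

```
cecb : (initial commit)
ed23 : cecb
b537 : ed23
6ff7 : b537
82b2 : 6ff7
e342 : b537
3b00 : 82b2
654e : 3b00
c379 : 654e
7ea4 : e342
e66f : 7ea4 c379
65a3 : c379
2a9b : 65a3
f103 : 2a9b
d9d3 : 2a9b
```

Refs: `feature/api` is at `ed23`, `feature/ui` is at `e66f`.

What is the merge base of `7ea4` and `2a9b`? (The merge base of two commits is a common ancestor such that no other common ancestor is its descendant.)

b537

Ancestors of 7ea4: {7ea4, b537, cecb, e342, ed23}.
Ancestors of 2a9b: {2a9b, 3b00, 654e, 65a3, 6ff7, 82b2, b537, c379, cecb, ed23}.
Common ancestors: {b537, cecb, ed23}.
Among these, b537 is not an ancestor of any other common ancestor — it is the merge base.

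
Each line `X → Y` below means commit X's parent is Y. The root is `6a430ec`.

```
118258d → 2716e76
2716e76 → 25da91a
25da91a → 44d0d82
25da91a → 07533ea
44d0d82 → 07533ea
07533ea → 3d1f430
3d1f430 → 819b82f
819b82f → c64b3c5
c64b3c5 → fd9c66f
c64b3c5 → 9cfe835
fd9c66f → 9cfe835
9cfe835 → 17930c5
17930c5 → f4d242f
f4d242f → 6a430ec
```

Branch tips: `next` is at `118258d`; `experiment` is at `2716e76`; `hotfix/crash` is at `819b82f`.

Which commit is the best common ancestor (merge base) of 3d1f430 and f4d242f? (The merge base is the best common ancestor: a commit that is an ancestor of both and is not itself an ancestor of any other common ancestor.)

f4d242f

Ancestors of 3d1f430: {17930c5, 3d1f430, 6a430ec, 819b82f, 9cfe835, c64b3c5, f4d242f, fd9c66f}.
Ancestors of f4d242f: {6a430ec, f4d242f}.
Common ancestors: {6a430ec, f4d242f}.
Among these, f4d242f is not an ancestor of any other common ancestor — it is the merge base.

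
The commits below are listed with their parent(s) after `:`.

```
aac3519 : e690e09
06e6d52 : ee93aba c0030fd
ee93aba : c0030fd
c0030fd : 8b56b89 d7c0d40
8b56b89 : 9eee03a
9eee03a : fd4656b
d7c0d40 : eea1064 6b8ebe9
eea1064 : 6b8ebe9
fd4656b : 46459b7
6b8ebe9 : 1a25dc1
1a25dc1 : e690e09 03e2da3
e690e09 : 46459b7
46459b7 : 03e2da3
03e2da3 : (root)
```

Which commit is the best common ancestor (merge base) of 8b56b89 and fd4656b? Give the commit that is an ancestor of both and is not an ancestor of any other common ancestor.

fd4656b

Ancestors of 8b56b89: {03e2da3, 46459b7, 8b56b89, 9eee03a, fd4656b}.
Ancestors of fd4656b: {03e2da3, 46459b7, fd4656b}.
Common ancestors: {03e2da3, 46459b7, fd4656b}.
Among these, fd4656b is not an ancestor of any other common ancestor — it is the merge base.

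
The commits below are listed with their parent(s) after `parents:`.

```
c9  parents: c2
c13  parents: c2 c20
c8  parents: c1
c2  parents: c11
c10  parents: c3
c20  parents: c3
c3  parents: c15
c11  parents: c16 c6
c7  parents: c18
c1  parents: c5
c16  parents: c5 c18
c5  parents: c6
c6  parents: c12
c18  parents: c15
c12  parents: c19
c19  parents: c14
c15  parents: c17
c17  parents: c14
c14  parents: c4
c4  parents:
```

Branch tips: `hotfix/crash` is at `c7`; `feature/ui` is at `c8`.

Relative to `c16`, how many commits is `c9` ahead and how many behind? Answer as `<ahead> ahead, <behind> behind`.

3 ahead, 0 behind

Reachable from c9: {c11, c12, c14, c15, c16, c17, c18, c19, c2, c4, c5, c6, c9}.
Reachable from c16: {c12, c14, c15, c16, c17, c18, c19, c4, c5, c6}.
Only in c9's history (ahead): {c11, c2, c9} — 3.
Only in c16's history (behind): {} — 0.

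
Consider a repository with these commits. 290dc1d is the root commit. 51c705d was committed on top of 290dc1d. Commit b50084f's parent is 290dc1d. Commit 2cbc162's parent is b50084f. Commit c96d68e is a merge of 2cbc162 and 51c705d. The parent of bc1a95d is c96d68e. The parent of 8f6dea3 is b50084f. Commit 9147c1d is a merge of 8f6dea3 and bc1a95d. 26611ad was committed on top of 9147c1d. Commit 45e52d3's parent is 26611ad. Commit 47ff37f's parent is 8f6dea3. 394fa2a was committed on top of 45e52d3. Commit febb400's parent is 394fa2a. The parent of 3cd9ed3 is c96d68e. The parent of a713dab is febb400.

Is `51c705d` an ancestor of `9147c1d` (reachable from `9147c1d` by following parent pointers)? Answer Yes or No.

Ancestors of 9147c1d (commits reachable by following parents): {290dc1d, 2cbc162, 51c705d, 8f6dea3, 9147c1d, b50084f, bc1a95d, c96d68e}.
51c705d is in that set, so it is an ancestor of 9147c1d.

Yes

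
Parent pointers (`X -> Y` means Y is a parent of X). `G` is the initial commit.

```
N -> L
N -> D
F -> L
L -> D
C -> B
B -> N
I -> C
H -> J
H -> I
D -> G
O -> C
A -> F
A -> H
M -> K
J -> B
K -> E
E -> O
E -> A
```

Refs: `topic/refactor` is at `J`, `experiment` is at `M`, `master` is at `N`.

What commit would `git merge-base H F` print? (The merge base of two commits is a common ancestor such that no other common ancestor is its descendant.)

Ancestors of H: {B, C, D, G, H, I, J, L, N}.
Ancestors of F: {D, F, G, L}.
Common ancestors: {D, G, L}.
Among these, L is not an ancestor of any other common ancestor — it is the merge base.

L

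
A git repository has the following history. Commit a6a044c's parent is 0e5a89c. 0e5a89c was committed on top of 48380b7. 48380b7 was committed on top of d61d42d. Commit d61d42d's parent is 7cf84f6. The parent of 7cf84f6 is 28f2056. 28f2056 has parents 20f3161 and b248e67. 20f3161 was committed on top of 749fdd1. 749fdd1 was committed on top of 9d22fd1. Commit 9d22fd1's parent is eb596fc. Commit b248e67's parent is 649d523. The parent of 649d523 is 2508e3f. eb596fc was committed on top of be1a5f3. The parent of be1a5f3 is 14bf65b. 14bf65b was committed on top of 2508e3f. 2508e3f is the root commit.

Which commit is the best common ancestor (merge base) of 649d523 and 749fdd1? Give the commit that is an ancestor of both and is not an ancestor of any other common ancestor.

2508e3f

Ancestors of 649d523: {2508e3f, 649d523}.
Ancestors of 749fdd1: {14bf65b, 2508e3f, 749fdd1, 9d22fd1, be1a5f3, eb596fc}.
Common ancestors: {2508e3f}.
The only common ancestor is 2508e3f, so it is the merge base.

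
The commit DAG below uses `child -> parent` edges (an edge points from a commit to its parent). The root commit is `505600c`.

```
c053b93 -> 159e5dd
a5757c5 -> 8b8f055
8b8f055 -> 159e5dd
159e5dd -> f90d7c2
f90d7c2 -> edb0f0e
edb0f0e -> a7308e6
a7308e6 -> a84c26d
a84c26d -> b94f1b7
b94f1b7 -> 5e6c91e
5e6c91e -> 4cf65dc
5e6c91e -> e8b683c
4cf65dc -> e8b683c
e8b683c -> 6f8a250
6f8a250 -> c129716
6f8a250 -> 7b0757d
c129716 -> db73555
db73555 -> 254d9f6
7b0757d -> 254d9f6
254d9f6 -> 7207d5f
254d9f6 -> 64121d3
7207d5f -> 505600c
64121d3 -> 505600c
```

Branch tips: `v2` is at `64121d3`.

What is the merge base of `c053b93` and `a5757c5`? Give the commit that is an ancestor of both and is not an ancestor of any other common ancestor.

Ancestors of c053b93: {159e5dd, 254d9f6, 4cf65dc, 505600c, 5e6c91e, 64121d3, 6f8a250, 7207d5f, 7b0757d, a7308e6, a84c26d, b94f1b7, c053b93, c129716, db73555, e8b683c, edb0f0e, f90d7c2}.
Ancestors of a5757c5: {159e5dd, 254d9f6, 4cf65dc, 505600c, 5e6c91e, 64121d3, 6f8a250, 7207d5f, 7b0757d, 8b8f055, a5757c5, a7308e6, a84c26d, b94f1b7, c129716, db73555, e8b683c, edb0f0e, f90d7c2}.
Common ancestors: {159e5dd, 254d9f6, 4cf65dc, 505600c, 5e6c91e, 64121d3, 6f8a250, 7207d5f, 7b0757d, a7308e6, a84c26d, b94f1b7, c129716, db73555, e8b683c, edb0f0e, f90d7c2}.
Among these, 159e5dd is not an ancestor of any other common ancestor — it is the merge base.

159e5dd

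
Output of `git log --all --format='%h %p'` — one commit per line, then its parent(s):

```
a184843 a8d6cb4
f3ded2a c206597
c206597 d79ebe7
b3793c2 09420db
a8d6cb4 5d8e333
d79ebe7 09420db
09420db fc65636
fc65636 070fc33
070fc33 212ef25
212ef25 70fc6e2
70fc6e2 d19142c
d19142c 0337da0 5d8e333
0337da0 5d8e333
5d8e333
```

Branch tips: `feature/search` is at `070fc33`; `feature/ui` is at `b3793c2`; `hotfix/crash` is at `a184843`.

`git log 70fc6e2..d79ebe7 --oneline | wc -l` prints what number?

5

Reachable from d79ebe7: {0337da0, 070fc33, 09420db, 212ef25, 5d8e333, 70fc6e2, d19142c, d79ebe7, fc65636}.
Reachable from 70fc6e2: {0337da0, 5d8e333, 70fc6e2, d19142c}.
In d79ebe7's history but not 70fc6e2's: {070fc33, 09420db, 212ef25, d79ebe7, fc65636} — 5 commits.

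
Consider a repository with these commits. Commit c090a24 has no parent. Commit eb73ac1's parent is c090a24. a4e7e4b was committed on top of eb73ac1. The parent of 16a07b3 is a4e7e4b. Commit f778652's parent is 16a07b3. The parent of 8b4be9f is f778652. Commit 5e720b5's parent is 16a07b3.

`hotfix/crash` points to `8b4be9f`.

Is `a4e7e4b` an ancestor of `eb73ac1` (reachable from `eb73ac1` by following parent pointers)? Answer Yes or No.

No

Ancestors of eb73ac1: {c090a24, eb73ac1}.
a4e7e4b is not in that set, so it is not an ancestor of eb73ac1.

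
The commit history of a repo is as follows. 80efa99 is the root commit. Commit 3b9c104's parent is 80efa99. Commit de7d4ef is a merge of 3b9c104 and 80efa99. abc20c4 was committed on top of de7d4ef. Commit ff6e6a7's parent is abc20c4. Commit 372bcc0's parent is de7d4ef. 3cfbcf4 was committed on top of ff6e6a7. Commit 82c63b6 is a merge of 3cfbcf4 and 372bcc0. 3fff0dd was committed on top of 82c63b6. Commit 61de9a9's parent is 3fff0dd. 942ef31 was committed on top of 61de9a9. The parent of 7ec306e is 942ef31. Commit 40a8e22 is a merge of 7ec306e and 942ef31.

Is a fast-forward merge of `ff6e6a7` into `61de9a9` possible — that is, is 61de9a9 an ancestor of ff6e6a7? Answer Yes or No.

A fast-forward from 61de9a9 to ff6e6a7 is possible iff 61de9a9 is an ancestor of ff6e6a7.
Ancestors of ff6e6a7: {3b9c104, 80efa99, abc20c4, de7d4ef, ff6e6a7}.
61de9a9 is not among them, so fast-forward is not possible.

No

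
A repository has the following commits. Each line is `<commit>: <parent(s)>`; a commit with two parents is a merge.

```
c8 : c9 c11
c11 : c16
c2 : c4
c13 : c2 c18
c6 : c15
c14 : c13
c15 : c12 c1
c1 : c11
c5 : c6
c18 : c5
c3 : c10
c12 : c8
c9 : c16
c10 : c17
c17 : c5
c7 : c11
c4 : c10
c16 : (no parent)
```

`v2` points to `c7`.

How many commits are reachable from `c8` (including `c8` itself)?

Walking parent pointers from c8: reachable set = {c11, c16, c8, c9}.
That is 4 commits.

4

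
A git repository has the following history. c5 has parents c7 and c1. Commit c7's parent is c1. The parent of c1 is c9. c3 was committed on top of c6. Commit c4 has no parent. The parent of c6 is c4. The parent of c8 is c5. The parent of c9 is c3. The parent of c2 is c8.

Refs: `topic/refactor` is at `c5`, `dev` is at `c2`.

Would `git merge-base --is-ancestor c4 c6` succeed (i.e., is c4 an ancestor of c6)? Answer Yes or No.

Ancestors of c6 (commits reachable by following parents): {c4, c6}.
c4 is in that set, so it is an ancestor of c6.

Yes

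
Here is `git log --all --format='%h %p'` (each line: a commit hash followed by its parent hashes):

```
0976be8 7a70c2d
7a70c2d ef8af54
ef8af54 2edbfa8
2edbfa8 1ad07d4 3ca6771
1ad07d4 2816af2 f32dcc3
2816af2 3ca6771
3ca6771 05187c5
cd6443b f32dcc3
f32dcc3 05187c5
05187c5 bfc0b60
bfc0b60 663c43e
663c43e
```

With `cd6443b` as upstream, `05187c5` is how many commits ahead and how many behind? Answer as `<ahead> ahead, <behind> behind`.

0 ahead, 2 behind

Reachable from 05187c5: {05187c5, 663c43e, bfc0b60}.
Reachable from cd6443b: {05187c5, 663c43e, bfc0b60, cd6443b, f32dcc3}.
Only in 05187c5's history (ahead): {} — 0.
Only in cd6443b's history (behind): {cd6443b, f32dcc3} — 2.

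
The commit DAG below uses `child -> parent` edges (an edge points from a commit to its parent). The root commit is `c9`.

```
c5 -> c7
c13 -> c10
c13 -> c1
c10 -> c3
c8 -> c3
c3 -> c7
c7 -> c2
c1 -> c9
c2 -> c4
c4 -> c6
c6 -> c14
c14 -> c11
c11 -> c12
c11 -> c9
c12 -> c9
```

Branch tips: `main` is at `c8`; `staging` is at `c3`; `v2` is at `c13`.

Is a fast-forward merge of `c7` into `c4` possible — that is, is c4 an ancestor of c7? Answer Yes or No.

Yes

A fast-forward from c4 to c7 is possible iff c4 is an ancestor of c7.
Ancestors of c7: {c11, c12, c14, c2, c4, c6, c7, c9}.
c4 is among them, so fast-forward is possible.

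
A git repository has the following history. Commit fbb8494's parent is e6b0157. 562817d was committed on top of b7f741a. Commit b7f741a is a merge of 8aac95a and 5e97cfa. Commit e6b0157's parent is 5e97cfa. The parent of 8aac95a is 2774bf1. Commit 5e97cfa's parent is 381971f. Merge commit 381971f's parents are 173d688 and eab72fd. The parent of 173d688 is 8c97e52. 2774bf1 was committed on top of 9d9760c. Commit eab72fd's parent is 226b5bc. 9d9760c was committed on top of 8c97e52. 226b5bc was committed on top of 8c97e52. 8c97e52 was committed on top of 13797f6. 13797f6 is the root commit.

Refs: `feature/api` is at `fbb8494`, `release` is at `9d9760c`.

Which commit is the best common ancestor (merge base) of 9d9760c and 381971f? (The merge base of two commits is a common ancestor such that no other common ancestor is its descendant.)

8c97e52

Ancestors of 9d9760c: {13797f6, 8c97e52, 9d9760c}.
Ancestors of 381971f: {13797f6, 173d688, 226b5bc, 381971f, 8c97e52, eab72fd}.
Common ancestors: {13797f6, 8c97e52}.
Among these, 8c97e52 is not an ancestor of any other common ancestor — it is the merge base.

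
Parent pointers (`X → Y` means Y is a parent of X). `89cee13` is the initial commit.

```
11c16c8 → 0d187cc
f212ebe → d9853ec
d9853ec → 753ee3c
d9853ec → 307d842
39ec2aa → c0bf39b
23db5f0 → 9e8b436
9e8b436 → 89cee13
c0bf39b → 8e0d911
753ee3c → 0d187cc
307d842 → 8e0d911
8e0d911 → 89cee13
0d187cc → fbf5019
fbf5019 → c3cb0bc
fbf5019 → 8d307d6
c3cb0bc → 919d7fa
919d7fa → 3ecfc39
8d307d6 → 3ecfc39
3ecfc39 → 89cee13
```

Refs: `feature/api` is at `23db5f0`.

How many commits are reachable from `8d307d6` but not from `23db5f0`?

Reachable from 8d307d6: {3ecfc39, 89cee13, 8d307d6}.
Reachable from 23db5f0: {23db5f0, 89cee13, 9e8b436}.
In 8d307d6's history but not 23db5f0's: {3ecfc39, 8d307d6} — 2 commits.

2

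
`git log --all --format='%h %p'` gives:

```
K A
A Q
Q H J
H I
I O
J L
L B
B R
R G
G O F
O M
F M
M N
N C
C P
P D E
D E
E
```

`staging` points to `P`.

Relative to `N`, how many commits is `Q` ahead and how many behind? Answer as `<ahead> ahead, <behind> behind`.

11 ahead, 0 behind

Reachable from Q: {B, C, D, E, F, G, H, I, J, L, M, N, O, P, Q, R}.
Reachable from N: {C, D, E, N, P}.
Only in Q's history (ahead): {B, F, G, H, I, J, L, M, O, Q, R} — 11.
Only in N's history (behind): {} — 0.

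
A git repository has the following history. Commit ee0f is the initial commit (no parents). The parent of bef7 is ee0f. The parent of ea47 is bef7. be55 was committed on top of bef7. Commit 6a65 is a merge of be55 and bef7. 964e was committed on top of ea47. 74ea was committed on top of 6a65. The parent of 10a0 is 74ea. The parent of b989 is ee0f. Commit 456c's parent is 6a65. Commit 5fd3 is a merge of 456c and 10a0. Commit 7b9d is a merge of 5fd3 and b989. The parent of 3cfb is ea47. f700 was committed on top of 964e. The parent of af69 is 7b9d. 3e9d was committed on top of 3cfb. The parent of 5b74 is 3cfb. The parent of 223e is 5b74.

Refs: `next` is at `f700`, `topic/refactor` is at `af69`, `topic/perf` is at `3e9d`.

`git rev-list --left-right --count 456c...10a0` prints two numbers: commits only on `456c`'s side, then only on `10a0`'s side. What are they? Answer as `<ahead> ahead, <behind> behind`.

Reachable from 456c: {456c, 6a65, be55, bef7, ee0f}.
Reachable from 10a0: {10a0, 6a65, 74ea, be55, bef7, ee0f}.
Only in 456c's history (ahead): {456c} — 1.
Only in 10a0's history (behind): {10a0, 74ea} — 2.

1 ahead, 2 behind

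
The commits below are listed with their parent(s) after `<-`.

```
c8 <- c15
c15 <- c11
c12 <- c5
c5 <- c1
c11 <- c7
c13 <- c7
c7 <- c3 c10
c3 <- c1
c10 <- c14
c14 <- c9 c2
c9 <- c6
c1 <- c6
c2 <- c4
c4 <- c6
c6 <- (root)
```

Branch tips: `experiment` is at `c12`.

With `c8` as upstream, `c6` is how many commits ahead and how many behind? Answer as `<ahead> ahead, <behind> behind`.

0 ahead, 11 behind

Reachable from c6: {c6}.
Reachable from c8: {c1, c10, c11, c14, c15, c2, c3, c4, c6, c7, c8, c9}.
Only in c6's history (ahead): {} — 0.
Only in c8's history (behind): {c1, c10, c11, c14, c15, c2, c3, c4, c7, c8, c9} — 11.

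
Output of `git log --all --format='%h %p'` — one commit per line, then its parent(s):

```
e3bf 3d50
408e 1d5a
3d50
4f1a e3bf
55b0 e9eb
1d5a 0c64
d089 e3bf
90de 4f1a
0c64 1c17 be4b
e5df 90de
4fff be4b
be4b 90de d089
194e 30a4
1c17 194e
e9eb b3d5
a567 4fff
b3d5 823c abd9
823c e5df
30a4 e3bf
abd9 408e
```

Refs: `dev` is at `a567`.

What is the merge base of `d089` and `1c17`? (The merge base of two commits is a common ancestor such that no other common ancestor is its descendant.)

e3bf

Ancestors of d089: {3d50, d089, e3bf}.
Ancestors of 1c17: {194e, 1c17, 30a4, 3d50, e3bf}.
Common ancestors: {3d50, e3bf}.
Among these, e3bf is not an ancestor of any other common ancestor — it is the merge base.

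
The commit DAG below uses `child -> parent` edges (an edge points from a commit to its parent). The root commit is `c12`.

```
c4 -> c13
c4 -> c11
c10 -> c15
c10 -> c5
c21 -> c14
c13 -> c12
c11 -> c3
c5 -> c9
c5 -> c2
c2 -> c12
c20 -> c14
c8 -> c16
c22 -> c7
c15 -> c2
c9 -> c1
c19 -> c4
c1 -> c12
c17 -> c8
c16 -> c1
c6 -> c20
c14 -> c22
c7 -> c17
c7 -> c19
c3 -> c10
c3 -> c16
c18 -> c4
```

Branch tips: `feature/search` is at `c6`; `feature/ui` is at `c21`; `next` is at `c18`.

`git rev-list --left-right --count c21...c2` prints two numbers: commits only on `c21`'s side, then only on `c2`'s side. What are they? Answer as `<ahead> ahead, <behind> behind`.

17 ahead, 0 behind

Reachable from c21: {c1, c10, c11, c12, c13, c14, c15, c16, c17, c19, c2, c21, c22, c3, c4, c5, c7, c8, c9}.
Reachable from c2: {c12, c2}.
Only in c21's history (ahead): {c1, c10, c11, c13, c14, c15, c16, c17, c19, c21, c22, c3, c4, c5, c7, c8, c9} — 17.
Only in c2's history (behind): {} — 0.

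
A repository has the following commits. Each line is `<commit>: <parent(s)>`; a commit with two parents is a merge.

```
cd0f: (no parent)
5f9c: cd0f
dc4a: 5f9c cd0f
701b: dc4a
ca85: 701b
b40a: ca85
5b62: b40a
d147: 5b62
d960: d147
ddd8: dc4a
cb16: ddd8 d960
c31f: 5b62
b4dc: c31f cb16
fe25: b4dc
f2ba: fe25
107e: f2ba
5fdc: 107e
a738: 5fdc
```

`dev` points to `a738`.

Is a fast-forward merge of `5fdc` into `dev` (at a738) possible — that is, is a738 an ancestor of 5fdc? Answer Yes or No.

No

A fast-forward from a738 to 5fdc is possible iff a738 is an ancestor of 5fdc.
Ancestors of 5fdc: {107e, 5b62, 5f9c, 5fdc, 701b, b40a, b4dc, c31f, ca85, cb16, cd0f, d147, d960, dc4a, ddd8, f2ba, fe25}.
a738 is not among them, so fast-forward is not possible.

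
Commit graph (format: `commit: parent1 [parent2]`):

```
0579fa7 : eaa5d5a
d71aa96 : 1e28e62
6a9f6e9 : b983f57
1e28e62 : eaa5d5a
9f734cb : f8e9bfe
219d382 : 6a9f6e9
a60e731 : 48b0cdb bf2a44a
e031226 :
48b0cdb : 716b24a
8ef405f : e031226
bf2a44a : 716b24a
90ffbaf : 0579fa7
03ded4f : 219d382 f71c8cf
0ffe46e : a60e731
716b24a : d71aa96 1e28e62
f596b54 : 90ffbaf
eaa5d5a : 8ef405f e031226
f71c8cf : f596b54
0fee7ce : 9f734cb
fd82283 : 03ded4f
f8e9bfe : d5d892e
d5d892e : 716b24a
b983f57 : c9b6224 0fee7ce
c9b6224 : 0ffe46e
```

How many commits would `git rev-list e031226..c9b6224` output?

Reachable from c9b6224: {0ffe46e, 1e28e62, 48b0cdb, 716b24a, 8ef405f, a60e731, bf2a44a, c9b6224, d71aa96, e031226, eaa5d5a}.
Reachable from e031226: {e031226}.
In c9b6224's history but not e031226's: {0ffe46e, 1e28e62, 48b0cdb, 716b24a, 8ef405f, a60e731, bf2a44a, c9b6224, d71aa96, eaa5d5a} — 10 commits.

10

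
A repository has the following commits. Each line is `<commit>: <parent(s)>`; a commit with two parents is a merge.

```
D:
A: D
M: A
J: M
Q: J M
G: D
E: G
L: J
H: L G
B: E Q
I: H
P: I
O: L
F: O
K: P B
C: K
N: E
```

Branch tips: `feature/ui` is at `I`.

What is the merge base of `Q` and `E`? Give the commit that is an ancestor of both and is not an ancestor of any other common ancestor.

D

Ancestors of Q: {A, D, J, M, Q}.
Ancestors of E: {D, E, G}.
Common ancestors: {D}.
The only common ancestor is D, so it is the merge base.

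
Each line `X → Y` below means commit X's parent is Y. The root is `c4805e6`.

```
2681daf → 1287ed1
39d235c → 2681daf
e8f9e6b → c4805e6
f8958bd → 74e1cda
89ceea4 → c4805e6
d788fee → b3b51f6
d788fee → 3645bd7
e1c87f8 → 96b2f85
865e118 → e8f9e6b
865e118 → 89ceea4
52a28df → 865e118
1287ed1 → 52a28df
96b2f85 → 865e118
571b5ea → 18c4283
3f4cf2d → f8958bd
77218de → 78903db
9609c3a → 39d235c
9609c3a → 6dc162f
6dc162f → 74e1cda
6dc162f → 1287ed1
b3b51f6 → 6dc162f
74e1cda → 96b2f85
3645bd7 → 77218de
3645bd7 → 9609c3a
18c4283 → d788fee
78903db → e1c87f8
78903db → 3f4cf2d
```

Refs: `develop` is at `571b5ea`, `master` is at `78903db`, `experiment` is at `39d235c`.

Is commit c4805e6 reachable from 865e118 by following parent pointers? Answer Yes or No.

Ancestors of 865e118 (commits reachable by following parents): {865e118, 89ceea4, c4805e6, e8f9e6b}.
c4805e6 is in that set, so it is an ancestor of 865e118.

Yes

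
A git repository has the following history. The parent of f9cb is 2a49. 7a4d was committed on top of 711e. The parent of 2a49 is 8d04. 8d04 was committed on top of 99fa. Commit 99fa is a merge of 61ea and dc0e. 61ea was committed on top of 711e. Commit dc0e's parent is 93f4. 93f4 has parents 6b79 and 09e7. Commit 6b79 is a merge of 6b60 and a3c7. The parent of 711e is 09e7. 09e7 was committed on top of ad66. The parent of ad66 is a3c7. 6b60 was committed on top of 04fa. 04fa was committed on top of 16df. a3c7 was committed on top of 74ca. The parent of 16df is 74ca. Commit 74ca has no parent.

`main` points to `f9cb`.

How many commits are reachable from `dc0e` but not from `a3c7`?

8

Reachable from dc0e: {04fa, 09e7, 16df, 6b60, 6b79, 74ca, 93f4, a3c7, ad66, dc0e}.
Reachable from a3c7: {74ca, a3c7}.
In dc0e's history but not a3c7's: {04fa, 09e7, 16df, 6b60, 6b79, 93f4, ad66, dc0e} — 8 commits.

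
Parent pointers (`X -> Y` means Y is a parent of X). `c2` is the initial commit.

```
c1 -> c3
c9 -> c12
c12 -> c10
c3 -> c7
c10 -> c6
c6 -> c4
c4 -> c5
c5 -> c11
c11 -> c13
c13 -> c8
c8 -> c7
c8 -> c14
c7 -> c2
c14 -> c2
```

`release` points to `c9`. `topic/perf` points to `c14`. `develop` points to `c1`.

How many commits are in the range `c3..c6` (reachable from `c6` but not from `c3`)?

7

Reachable from c6: {c11, c13, c14, c2, c4, c5, c6, c7, c8}.
Reachable from c3: {c2, c3, c7}.
In c6's history but not c3's: {c11, c13, c14, c4, c5, c6, c8} — 7 commits.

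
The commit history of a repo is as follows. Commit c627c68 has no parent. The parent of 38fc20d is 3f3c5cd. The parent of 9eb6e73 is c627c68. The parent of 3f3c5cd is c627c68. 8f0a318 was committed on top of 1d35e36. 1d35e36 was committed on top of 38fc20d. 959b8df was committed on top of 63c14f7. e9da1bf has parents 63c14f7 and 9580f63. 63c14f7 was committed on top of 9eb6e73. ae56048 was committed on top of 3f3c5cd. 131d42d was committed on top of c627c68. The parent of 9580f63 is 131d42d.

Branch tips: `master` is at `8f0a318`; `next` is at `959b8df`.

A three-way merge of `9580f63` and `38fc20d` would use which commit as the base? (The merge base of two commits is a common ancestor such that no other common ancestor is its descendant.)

Ancestors of 9580f63: {131d42d, 9580f63, c627c68}.
Ancestors of 38fc20d: {38fc20d, 3f3c5cd, c627c68}.
Common ancestors: {c627c68}.
The only common ancestor is c627c68, so it is the merge base.

c627c68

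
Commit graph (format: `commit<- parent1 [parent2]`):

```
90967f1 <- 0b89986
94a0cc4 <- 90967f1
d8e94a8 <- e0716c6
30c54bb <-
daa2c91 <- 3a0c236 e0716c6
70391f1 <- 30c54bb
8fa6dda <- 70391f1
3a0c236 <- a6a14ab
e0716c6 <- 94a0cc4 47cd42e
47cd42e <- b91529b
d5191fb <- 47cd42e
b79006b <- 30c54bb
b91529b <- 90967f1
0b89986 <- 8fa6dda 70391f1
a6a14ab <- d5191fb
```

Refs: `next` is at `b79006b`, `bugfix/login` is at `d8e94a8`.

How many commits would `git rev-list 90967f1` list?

Walking parent pointers from 90967f1: reachable set = {0b89986, 30c54bb, 70391f1, 8fa6dda, 90967f1}.
That is 5 commits.

5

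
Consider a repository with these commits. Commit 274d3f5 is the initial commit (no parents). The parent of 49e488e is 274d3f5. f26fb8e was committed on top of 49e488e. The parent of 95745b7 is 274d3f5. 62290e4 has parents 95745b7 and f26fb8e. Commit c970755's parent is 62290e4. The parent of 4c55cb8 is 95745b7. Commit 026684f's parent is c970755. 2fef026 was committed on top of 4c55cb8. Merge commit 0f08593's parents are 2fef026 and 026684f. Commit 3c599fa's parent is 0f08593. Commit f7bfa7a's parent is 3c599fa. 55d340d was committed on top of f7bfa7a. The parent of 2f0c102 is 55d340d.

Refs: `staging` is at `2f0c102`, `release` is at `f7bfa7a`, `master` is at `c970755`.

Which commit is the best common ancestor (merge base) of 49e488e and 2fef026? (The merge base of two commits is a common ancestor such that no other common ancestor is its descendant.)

Ancestors of 49e488e: {274d3f5, 49e488e}.
Ancestors of 2fef026: {274d3f5, 2fef026, 4c55cb8, 95745b7}.
Common ancestors: {274d3f5}.
The only common ancestor is 274d3f5, so it is the merge base.

274d3f5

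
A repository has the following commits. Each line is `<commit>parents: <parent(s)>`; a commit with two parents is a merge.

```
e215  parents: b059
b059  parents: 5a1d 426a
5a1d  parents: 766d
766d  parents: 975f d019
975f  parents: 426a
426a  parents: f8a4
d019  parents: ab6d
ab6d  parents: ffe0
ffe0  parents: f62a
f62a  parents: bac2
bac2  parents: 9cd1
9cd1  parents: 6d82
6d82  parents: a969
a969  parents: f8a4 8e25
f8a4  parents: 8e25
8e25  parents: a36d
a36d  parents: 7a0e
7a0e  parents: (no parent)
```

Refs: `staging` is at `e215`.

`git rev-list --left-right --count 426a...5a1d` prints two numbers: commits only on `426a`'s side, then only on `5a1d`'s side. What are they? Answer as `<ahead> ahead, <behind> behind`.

Reachable from 426a: {426a, 7a0e, 8e25, a36d, f8a4}.
Reachable from 5a1d: {426a, 5a1d, 6d82, 766d, 7a0e, 8e25, 975f, 9cd1, a36d, a969, ab6d, bac2, d019, f62a, f8a4, ffe0}.
Only in 426a's history (ahead): {} — 0.
Only in 5a1d's history (behind): {5a1d, 6d82, 766d, 975f, 9cd1, a969, ab6d, bac2, d019, f62a, ffe0} — 11.

0 ahead, 11 behind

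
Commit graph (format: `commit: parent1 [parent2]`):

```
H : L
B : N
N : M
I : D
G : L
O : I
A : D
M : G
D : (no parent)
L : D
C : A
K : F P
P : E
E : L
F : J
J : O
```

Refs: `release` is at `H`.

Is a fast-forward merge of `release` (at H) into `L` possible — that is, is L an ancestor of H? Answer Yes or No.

A fast-forward from L to H is possible iff L is an ancestor of H.
Ancestors of H: {D, H, L}.
L is among them, so fast-forward is possible.

Yes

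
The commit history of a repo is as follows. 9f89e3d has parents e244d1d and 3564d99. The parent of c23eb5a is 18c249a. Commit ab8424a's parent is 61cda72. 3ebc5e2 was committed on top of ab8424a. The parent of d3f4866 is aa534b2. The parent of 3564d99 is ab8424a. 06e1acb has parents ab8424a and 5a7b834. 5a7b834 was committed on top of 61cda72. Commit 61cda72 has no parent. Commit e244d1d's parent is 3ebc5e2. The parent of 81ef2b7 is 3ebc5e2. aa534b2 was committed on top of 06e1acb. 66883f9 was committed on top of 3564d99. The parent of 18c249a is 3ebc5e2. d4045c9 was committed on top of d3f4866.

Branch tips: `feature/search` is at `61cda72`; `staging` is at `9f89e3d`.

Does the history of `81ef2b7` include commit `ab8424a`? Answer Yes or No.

Ancestors of 81ef2b7 (commits reachable by following parents): {3ebc5e2, 61cda72, 81ef2b7, ab8424a}.
ab8424a is in that set, so it is an ancestor of 81ef2b7.

Yes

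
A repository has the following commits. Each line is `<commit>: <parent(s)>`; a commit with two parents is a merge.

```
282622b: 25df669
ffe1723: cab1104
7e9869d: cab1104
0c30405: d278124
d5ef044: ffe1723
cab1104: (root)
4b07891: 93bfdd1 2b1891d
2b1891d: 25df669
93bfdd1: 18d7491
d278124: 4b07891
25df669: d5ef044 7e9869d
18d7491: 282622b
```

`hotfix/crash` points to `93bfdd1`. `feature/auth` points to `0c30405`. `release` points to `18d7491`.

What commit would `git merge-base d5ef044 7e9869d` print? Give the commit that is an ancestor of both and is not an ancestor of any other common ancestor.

Ancestors of d5ef044: {cab1104, d5ef044, ffe1723}.
Ancestors of 7e9869d: {7e9869d, cab1104}.
Common ancestors: {cab1104}.
The only common ancestor is cab1104, so it is the merge base.

cab1104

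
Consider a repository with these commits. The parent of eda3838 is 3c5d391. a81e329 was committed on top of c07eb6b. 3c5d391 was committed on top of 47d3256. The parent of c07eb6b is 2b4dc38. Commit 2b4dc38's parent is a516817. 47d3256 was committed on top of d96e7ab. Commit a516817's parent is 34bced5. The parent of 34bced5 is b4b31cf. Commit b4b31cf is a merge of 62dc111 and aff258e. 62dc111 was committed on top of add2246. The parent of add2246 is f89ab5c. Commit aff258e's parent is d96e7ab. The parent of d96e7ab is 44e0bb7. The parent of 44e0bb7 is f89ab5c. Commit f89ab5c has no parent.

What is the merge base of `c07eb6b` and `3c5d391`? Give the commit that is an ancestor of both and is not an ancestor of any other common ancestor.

d96e7ab

Ancestors of c07eb6b: {2b4dc38, 34bced5, 44e0bb7, 62dc111, a516817, add2246, aff258e, b4b31cf, c07eb6b, d96e7ab, f89ab5c}.
Ancestors of 3c5d391: {3c5d391, 44e0bb7, 47d3256, d96e7ab, f89ab5c}.
Common ancestors: {44e0bb7, d96e7ab, f89ab5c}.
Among these, d96e7ab is not an ancestor of any other common ancestor — it is the merge base.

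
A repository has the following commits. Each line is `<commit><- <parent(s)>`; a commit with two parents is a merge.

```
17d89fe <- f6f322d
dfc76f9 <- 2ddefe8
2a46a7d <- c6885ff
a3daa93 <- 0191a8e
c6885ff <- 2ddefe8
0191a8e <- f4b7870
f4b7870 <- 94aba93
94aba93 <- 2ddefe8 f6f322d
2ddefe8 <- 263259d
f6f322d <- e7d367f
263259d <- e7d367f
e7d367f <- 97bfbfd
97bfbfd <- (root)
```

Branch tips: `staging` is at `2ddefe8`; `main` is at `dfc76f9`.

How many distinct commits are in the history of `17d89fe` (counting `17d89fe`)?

4

Walking parent pointers from 17d89fe: reachable set = {17d89fe, 97bfbfd, e7d367f, f6f322d}.
That is 4 commits.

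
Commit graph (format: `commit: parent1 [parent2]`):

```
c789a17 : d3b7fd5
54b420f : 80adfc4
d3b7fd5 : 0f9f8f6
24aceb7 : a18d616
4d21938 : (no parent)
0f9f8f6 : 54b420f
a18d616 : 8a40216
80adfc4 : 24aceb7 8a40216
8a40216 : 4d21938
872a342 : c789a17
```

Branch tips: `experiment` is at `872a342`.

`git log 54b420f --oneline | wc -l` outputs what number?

Walking parent pointers from 54b420f: reachable set = {24aceb7, 4d21938, 54b420f, 80adfc4, 8a40216, a18d616}.
That is 6 commits.

6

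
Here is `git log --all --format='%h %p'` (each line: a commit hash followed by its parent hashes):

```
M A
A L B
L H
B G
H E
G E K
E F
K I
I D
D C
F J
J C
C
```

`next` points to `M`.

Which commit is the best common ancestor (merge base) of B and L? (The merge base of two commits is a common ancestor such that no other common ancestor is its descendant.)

E

Ancestors of B: {B, C, D, E, F, G, I, J, K}.
Ancestors of L: {C, E, F, H, J, L}.
Common ancestors: {C, E, F, J}.
Among these, E is not an ancestor of any other common ancestor — it is the merge base.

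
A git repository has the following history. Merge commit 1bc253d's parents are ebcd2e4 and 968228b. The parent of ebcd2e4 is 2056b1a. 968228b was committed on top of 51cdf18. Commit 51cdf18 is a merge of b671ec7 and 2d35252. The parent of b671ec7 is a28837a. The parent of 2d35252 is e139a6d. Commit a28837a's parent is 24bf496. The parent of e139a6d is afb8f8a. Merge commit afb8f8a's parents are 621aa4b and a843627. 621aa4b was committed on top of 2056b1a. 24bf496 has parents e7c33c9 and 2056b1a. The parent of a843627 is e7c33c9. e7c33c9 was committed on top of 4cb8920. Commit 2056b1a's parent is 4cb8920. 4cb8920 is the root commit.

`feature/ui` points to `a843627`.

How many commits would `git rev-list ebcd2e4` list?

3

Walking parent pointers from ebcd2e4: reachable set = {2056b1a, 4cb8920, ebcd2e4}.
That is 3 commits.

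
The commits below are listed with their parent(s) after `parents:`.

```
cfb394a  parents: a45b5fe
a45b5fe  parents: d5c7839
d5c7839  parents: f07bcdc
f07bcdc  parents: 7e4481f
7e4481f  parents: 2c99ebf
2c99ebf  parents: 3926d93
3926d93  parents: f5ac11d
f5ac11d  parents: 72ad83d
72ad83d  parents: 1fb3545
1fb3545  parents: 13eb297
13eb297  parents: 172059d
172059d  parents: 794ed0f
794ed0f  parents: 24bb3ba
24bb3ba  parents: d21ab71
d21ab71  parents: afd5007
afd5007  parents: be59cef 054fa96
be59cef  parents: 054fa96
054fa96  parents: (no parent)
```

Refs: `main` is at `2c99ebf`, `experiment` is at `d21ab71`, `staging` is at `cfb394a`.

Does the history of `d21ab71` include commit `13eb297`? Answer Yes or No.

Ancestors of d21ab71: {054fa96, afd5007, be59cef, d21ab71}.
13eb297 is not in that set, so it is not an ancestor of d21ab71.

No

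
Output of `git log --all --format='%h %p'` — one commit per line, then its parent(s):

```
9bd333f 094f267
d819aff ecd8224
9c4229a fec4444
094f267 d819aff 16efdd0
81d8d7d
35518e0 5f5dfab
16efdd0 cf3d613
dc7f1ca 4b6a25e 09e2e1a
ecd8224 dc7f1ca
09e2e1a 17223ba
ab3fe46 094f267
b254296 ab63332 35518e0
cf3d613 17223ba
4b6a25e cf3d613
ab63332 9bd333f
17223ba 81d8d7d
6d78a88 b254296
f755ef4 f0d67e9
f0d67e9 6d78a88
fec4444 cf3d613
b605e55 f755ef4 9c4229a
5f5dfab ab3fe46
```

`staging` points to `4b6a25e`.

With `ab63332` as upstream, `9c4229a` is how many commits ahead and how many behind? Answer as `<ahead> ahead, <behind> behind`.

2 ahead, 9 behind

Reachable from 9c4229a: {17223ba, 81d8d7d, 9c4229a, cf3d613, fec4444}.
Reachable from ab63332: {094f267, 09e2e1a, 16efdd0, 17223ba, 4b6a25e, 81d8d7d, 9bd333f, ab63332, cf3d613, d819aff, dc7f1ca, ecd8224}.
Only in 9c4229a's history (ahead): {9c4229a, fec4444} — 2.
Only in ab63332's history (behind): {094f267, 09e2e1a, 16efdd0, 4b6a25e, 9bd333f, ab63332, d819aff, dc7f1ca, ecd8224} — 9.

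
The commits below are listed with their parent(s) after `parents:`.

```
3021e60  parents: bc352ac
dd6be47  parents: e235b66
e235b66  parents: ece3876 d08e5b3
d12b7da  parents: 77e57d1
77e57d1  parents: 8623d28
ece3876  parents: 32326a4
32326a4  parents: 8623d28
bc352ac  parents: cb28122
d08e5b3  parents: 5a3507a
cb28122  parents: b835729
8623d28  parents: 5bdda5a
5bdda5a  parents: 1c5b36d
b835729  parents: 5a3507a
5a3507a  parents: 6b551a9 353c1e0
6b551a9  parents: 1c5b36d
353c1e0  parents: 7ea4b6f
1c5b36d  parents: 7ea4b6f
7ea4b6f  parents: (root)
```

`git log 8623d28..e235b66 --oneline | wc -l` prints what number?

Reachable from e235b66: {1c5b36d, 32326a4, 353c1e0, 5a3507a, 5bdda5a, 6b551a9, 7ea4b6f, 8623d28, d08e5b3, e235b66, ece3876}.
Reachable from 8623d28: {1c5b36d, 5bdda5a, 7ea4b6f, 8623d28}.
In e235b66's history but not 8623d28's: {32326a4, 353c1e0, 5a3507a, 6b551a9, d08e5b3, e235b66, ece3876} — 7 commits.

7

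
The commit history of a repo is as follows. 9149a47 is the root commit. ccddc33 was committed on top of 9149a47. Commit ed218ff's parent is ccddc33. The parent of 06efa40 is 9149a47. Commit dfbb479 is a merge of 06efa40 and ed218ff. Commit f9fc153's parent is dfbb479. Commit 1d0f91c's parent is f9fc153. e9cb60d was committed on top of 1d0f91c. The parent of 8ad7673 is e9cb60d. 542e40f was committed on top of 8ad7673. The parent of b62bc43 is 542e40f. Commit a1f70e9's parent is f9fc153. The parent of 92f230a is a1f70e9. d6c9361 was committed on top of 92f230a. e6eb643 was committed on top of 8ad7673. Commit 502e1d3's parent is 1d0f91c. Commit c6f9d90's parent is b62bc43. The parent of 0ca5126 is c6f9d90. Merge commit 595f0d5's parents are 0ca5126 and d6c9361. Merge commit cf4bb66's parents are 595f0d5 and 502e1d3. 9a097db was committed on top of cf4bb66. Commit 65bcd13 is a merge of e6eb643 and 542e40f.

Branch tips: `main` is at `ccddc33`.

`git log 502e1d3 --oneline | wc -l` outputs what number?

Walking parent pointers from 502e1d3: reachable set = {06efa40, 1d0f91c, 502e1d3, 9149a47, ccddc33, dfbb479, ed218ff, f9fc153}.
That is 8 commits.

8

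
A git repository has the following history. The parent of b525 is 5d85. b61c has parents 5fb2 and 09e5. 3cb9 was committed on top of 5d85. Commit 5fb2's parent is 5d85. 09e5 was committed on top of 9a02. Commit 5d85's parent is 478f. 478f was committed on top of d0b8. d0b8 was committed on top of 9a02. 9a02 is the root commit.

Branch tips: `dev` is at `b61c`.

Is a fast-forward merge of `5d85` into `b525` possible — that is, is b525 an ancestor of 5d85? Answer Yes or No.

A fast-forward from b525 to 5d85 is possible iff b525 is an ancestor of 5d85.
Ancestors of 5d85: {478f, 5d85, 9a02, d0b8}.
b525 is not among them, so fast-forward is not possible.

No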